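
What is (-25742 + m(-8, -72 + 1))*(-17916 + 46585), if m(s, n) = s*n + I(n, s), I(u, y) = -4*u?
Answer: -713571410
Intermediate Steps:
m(s, n) = -4*n + n*s (m(s, n) = s*n - 4*n = n*s - 4*n = -4*n + n*s)
(-25742 + m(-8, -72 + 1))*(-17916 + 46585) = (-25742 + (-72 + 1)*(-4 - 8))*(-17916 + 46585) = (-25742 - 71*(-12))*28669 = (-25742 + 852)*28669 = -24890*28669 = -713571410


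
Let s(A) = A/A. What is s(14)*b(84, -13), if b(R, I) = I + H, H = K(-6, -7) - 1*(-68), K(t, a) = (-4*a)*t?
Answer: -113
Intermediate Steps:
K(t, a) = -4*a*t
s(A) = 1
H = -100 (H = -4*(-7)*(-6) - 1*(-68) = -168 + 68 = -100)
b(R, I) = -100 + I (b(R, I) = I - 100 = -100 + I)
s(14)*b(84, -13) = 1*(-100 - 13) = 1*(-113) = -113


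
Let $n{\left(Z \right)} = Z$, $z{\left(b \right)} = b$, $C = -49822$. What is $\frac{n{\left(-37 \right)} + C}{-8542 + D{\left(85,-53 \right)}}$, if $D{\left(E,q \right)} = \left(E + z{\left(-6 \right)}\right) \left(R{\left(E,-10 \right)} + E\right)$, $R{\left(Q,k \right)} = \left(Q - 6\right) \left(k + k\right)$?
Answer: $\frac{49859}{126647} \approx 0.39368$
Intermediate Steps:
$R{\left(Q,k \right)} = 2 k \left(-6 + Q\right)$ ($R{\left(Q,k \right)} = \left(-6 + Q\right) 2 k = 2 k \left(-6 + Q\right)$)
$D{\left(E,q \right)} = \left(-6 + E\right) \left(120 - 19 E\right)$ ($D{\left(E,q \right)} = \left(E - 6\right) \left(2 \left(-10\right) \left(-6 + E\right) + E\right) = \left(-6 + E\right) \left(\left(120 - 20 E\right) + E\right) = \left(-6 + E\right) \left(120 - 19 E\right)$)
$\frac{n{\left(-37 \right)} + C}{-8542 + D{\left(85,-53 \right)}} = \frac{-37 - 49822}{-8542 - \left(-19170 + 137275\right)} = - \frac{49859}{-8542 - 118105} = - \frac{49859}{-126647} = \left(-49859\right) \left(- \frac{1}{126647}\right) = \frac{49859}{126647}$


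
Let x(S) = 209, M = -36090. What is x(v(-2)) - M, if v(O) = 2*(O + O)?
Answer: 36299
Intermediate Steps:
v(O) = 4*O (v(O) = 2*(2*O) = 4*O)
x(v(-2)) - M = 209 - 1*(-36090) = 209 + 36090 = 36299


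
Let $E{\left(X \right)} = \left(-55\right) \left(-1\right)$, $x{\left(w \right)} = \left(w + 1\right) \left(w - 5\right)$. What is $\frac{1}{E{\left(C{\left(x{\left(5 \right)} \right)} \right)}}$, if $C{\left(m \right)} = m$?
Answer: $\frac{1}{55} \approx 0.018182$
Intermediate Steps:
$x{\left(w \right)} = \left(1 + w\right) \left(-5 + w\right)$
$E{\left(X \right)} = 55$
$\frac{1}{E{\left(C{\left(x{\left(5 \right)} \right)} \right)}} = \frac{1}{55}$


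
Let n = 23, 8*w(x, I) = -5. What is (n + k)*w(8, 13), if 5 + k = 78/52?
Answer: -195/16 ≈ -12.188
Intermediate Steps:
w(x, I) = -5/8 (w(x, I) = (⅛)*(-5) = -5/8)
k = -7/2 (k = -5 + 78/52 = -5 + 78*(1/52) = -5 + 3/2 = -7/2 ≈ -3.5000)
(n + k)*w(8, 13) = (23 - 7/2)*(-5/8) = (39/2)*(-5/8) = -195/16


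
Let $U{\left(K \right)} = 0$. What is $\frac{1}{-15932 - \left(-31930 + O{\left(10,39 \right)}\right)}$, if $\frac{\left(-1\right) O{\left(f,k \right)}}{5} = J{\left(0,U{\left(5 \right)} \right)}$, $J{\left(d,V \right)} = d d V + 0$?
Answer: $\frac{1}{15998} \approx 6.2508 \cdot 10^{-5}$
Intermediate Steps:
$J{\left(d,V \right)} = V d^{2}$ ($J{\left(d,V \right)} = d^{2} V + 0 = V d^{2} + 0 = V d^{2}$)
$O{\left(f,k \right)} = 0$ ($O{\left(f,k \right)} = - 5 \cdot 0 \cdot 0^{2} = - 5 \cdot 0 \cdot 0 = \left(-5\right) 0 = 0$)
$\frac{1}{-15932 - \left(-31930 + O{\left(10,39 \right)}\right)} = \frac{1}{-15932 + \left(31930 - 0\right)} = \frac{1}{-15932 + \left(31930 + 0\right)} = \frac{1}{-15932 + 31930} = \frac{1}{15998}$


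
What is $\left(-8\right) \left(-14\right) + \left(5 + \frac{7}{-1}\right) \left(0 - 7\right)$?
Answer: $126$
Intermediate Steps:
$\left(-8\right) \left(-14\right) + \left(5 + \frac{7}{-1}\right) \left(0 - 7\right) = 112 + \left(5 + 7 \left(-1\right)\right) \left(-7\right) = 112 + \left(5 - 7\right) \left(-7\right) = 112 - -14 = 112 + 14 = 126$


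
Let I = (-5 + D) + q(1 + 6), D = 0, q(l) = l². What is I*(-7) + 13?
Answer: -295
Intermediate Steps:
I = 44 (I = (-5 + 0) + (1 + 6)² = -5 + 7² = -5 + 49 = 44)
I*(-7) + 13 = 44*(-7) + 13 = -308 + 13 = -295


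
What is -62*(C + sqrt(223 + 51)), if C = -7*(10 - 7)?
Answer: 1302 - 62*sqrt(274) ≈ 275.72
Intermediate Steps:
C = -21 (C = -7*3 = -21)
-62*(C + sqrt(223 + 51)) = -62*(-21 + sqrt(223 + 51)) = -62*(-21 + sqrt(274)) = 1302 - 62*sqrt(274)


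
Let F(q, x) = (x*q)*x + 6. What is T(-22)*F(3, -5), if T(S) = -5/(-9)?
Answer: 45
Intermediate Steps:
T(S) = 5/9 (T(S) = -5*(-⅑) = 5/9)
F(q, x) = 6 + q*x² (F(q, x) = (q*x)*x + 6 = q*x² + 6 = 6 + q*x²)
T(-22)*F(3, -5) = 5*(6 + 3*(-5)²)/9 = 5*(6 + 3*25)/9 = 5*(6 + 75)/9 = (5/9)*81 = 45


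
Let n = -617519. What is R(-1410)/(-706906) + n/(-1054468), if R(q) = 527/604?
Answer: 65915571892155/112556873157208 ≈ 0.58562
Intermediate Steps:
R(q) = 527/604 (R(q) = 527*(1/604) = 527/604)
R(-1410)/(-706906) + n/(-1054468) = (527/604)/(-706906) - 617519/(-1054468) = (527/604)*(-1/706906) - 617519*(-1/1054468) = -527/426971224 + 617519/1054468 = 65915571892155/112556873157208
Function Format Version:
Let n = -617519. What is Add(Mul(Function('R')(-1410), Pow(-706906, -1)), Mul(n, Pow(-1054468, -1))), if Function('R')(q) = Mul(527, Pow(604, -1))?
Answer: Rational(65915571892155, 112556873157208) ≈ 0.58562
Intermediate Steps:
Function('R')(q) = Rational(527, 604) (Function('R')(q) = Mul(527, Rational(1, 604)) = Rational(527, 604))
Add(Mul(Function('R')(-1410), Pow(-706906, -1)), Mul(n, Pow(-1054468, -1))) = Add(Mul(Rational(527, 604), Pow(-706906, -1)), Mul(-617519, Pow(-1054468, -1))) = Add(Mul(Rational(527, 604), Rational(-1, 706906)), Mul(-617519, Rational(-1, 1054468))) = Add(Rational(-527, 426971224), Rational(617519, 1054468)) = Rational(65915571892155, 112556873157208)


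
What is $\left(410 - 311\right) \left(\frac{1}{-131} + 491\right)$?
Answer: $\frac{6367680}{131} \approx 48608.0$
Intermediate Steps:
$\left(410 - 311\right) \left(\frac{1}{-131} + 491\right) = 99 \left(- \frac{1}{131} + 491\right) = 99 \cdot \frac{64320}{131} = \frac{6367680}{131}$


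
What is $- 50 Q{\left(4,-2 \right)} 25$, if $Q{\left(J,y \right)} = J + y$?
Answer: $-2500$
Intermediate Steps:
$- 50 Q{\left(4,-2 \right)} 25 = - 50 \left(4 - 2\right) 25 = \left(-50\right) 2 \cdot 25 = \left(-100\right) 25 = -2500$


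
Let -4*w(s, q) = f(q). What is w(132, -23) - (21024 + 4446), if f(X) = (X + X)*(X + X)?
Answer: -25999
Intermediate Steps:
f(X) = 4*X² (f(X) = (2*X)*(2*X) = 4*X²)
w(s, q) = -q²
w(132, -23) - (21024 + 4446) = -1*(-23)² - (21024 + 4446) = -1*529 - 1*25470 = -529 - 25470 = -25999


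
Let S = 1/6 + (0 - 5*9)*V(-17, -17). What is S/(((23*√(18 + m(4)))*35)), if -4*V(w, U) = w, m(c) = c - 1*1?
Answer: -2293*√21/202860 ≈ -0.051799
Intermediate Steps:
m(c) = -1 + c (m(c) = c - 1 = -1 + c)
V(w, U) = -w/4
S = -2293/12 (S = 1/6 + (0 - 5*9)*(-¼*(-17)) = ⅙ + (0 - 45)*(17/4) = ⅙ - 45*17/4 = ⅙ - 765/4 = -2293/12 ≈ -191.08)
S/(((23*√(18 + m(4)))*35)) = -2293*1/(805*√(18 + (-1 + 4)))/12 = -2293*1/(805*√(18 + 3))/12 = -2293*√21/16905/12 = -2293*√21/202860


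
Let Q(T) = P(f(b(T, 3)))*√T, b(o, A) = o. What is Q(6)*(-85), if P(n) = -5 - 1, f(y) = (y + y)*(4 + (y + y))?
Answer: 510*√6 ≈ 1249.2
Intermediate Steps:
f(y) = 2*y*(4 + 2*y) (f(y) = (2*y)*(4 + 2*y) = 2*y*(4 + 2*y))
P(n) = -6
Q(T) = -6*√T
Q(6)*(-85) = -6*√6*(-85) = 510*√6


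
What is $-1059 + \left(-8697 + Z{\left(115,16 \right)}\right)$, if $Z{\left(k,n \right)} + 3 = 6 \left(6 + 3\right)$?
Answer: $-9705$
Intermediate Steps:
$Z{\left(k,n \right)} = 51$ ($Z{\left(k,n \right)} = -3 + 6 \left(6 + 3\right) = -3 + 6 \cdot 9 = -3 + 54 = 51$)
$-1059 + \left(-8697 + Z{\left(115,16 \right)}\right) = -1059 + \left(-8697 + 51\right) = -1059 - 8646 = -9705$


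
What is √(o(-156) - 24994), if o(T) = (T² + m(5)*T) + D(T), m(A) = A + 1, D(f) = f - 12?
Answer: I*√1762 ≈ 41.976*I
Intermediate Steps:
D(f) = -12 + f
m(A) = 1 + A
o(T) = -12 + T² + 7*T (o(T) = (T² + (1 + 5)*T) + (-12 + T) = (T² + 6*T) + (-12 + T) = -12 + T² + 7*T)
√(o(-156) - 24994) = √((-12 + (-156)² + 7*(-156)) - 24994) = √((-12 + 24336 - 1092) - 24994) = √(23232 - 24994) = √(-1762) = I*√1762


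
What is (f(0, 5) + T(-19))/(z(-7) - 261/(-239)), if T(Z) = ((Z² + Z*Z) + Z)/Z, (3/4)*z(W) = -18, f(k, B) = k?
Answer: 8843/5475 ≈ 1.6152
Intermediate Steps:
z(W) = -24 (z(W) = (4/3)*(-18) = -24)
T(Z) = (Z + 2*Z²)/Z (T(Z) = ((Z² + Z²) + Z)/Z = (2*Z² + Z)/Z = (Z + 2*Z²)/Z)
(f(0, 5) + T(-19))/(z(-7) - 261/(-239)) = (0 + (1 + 2*(-19)))/(-24 - 261/(-239)) = (0 + (1 - 38))/(-24 - 261*(-1/239)) = (0 - 37)/(-24 + 261/239) = -37/(-5475/239) = -37*(-239/5475) = 8843/5475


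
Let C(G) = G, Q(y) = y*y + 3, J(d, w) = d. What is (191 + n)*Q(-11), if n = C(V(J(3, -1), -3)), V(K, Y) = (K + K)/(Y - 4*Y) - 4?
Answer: 69812/3 ≈ 23271.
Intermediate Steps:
V(K, Y) = -4 - 2*K/(3*Y) (V(K, Y) = (2*K)/((-3*Y)) - 4 = (2*K)*(-1/(3*Y)) - 4 = -2*K/(3*Y) - 4 = -4 - 2*K/(3*Y))
Q(y) = 3 + y² (Q(y) = y² + 3 = 3 + y²)
n = -10/3 (n = -4 - ⅔*3/(-3) = -4 - ⅔*3*(-⅓) = -4 + ⅔ = -10/3 ≈ -3.3333)
(191 + n)*Q(-11) = (191 - 10/3)*(3 + (-11)²) = 563*(3 + 121)/3 = (563/3)*124 = 69812/3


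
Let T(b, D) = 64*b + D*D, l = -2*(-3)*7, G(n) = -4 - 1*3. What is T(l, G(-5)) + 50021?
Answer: 52758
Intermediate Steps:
G(n) = -7 (G(n) = -4 - 3 = -7)
l = 42 (l = 6*7 = 42)
T(b, D) = D² + 64*b (T(b, D) = 64*b + D² = D² + 64*b)
T(l, G(-5)) + 50021 = ((-7)² + 64*42) + 50021 = (49 + 2688) + 50021 = 2737 + 50021 = 52758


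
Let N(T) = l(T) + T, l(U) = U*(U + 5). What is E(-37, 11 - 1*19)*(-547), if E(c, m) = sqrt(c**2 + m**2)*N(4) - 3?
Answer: 1641 - 21880*sqrt(1433) ≈ -8.2663e+5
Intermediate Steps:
l(U) = U*(5 + U)
N(T) = T + T*(5 + T) (N(T) = T*(5 + T) + T = T + T*(5 + T))
E(c, m) = -3 + 40*sqrt(c**2 + m**2) (E(c, m) = sqrt(c**2 + m**2)*(4*(6 + 4)) - 3 = sqrt(c**2 + m**2)*(4*10) - 3 = sqrt(c**2 + m**2)*40 - 3 = 40*sqrt(c**2 + m**2) - 3 = -3 + 40*sqrt(c**2 + m**2))
E(-37, 11 - 1*19)*(-547) = (-3 + 40*sqrt((-37)**2 + (11 - 1*19)**2))*(-547) = (-3 + 40*sqrt(1369 + (11 - 19)**2))*(-547) = (-3 + 40*sqrt(1369 + (-8)**2))*(-547) = (-3 + 40*sqrt(1369 + 64))*(-547) = (-3 + 40*sqrt(1433))*(-547) = 1641 - 21880*sqrt(1433)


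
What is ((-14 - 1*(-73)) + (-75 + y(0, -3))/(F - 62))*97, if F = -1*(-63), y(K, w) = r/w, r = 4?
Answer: -5044/3 ≈ -1681.3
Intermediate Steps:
y(K, w) = 4/w
F = 63
((-14 - 1*(-73)) + (-75 + y(0, -3))/(F - 62))*97 = ((-14 - 1*(-73)) + (-75 + 4/(-3))/(63 - 62))*97 = ((-14 + 73) + (-75 + 4*(-⅓))/1)*97 = (59 + (-75 - 4/3)*1)*97 = (59 - 229/3*1)*97 = (59 - 229/3)*97 = -52/3*97 = -5044/3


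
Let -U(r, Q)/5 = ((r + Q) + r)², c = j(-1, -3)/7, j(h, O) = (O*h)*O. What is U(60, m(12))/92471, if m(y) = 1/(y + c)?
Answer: -81126049/104029875 ≈ -0.77983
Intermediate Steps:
j(h, O) = h*O²
c = -9/7 (c = -1*(-3)²/7 = -1*9*(⅐) = -9*⅐ = -9/7 ≈ -1.2857)
m(y) = 1/(-9/7 + y) (m(y) = 1/(y - 9/7) = 1/(-9/7 + y))
U(r, Q) = -5*(Q + 2*r)² (U(r, Q) = -5*((r + Q) + r)² = -5*((Q + r) + r)² = -5*(Q + 2*r)²)
U(60, m(12))/92471 = -5*(7/(-9 + 7*12) + 2*60)²/92471 = -5*(7/(-9 + 84) + 120)²*(1/92471) = -5*(7/75 + 120)²*(1/92471) = -5*(9007/75)²*(1/92471) = -5*81126049/5625*(1/92471) = -81126049/1125*1/92471 = -81126049/104029875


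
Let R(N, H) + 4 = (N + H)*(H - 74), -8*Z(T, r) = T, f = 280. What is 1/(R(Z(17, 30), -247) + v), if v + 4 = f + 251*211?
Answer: 8/1065617 ≈ 7.5074e-6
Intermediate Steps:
v = 53237 (v = -4 + (280 + 251*211) = -4 + (280 + 52961) = -4 + 53241 = 53237)
Z(T, r) = -T/8
R(N, H) = -4 + (-74 + H)*(H + N) (R(N, H) = -4 + (N + H)*(H - 74) = -4 + (H + N)*(-74 + H) = -4 + (-74 + H)*(H + N))
1/(R(Z(17, 30), -247) + v) = 1/((-4 + (-247)**2 - 74*(-247) - (-37)*17/4 - (-247)*17/8) + 53237) = 1/((-4 + 61009 + 18278 - 74*(-17/8) - 247*(-17/8)) + 53237) = 1/((-4 + 61009 + 18278 + 629/4 + 4199/8) + 53237) = 1/(639721/8 + 53237) = 1/(1065617/8) = 8/1065617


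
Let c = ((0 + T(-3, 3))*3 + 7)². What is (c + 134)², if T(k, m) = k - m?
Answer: 65025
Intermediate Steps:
c = 121 (c = ((0 + (-3 - 1*3))*3 + 7)² = ((0 + (-3 - 3))*3 + 7)² = ((0 - 6)*3 + 7)² = (-6*3 + 7)² = (-18 + 7)² = (-11)² = 121)
(c + 134)² = (121 + 134)² = 255² = 65025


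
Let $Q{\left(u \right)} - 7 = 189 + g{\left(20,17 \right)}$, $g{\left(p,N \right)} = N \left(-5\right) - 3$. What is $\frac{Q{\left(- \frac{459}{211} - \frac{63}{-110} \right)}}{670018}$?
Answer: $\frac{54}{335009} \approx 0.00016119$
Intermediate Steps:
$g{\left(p,N \right)} = -3 - 5 N$ ($g{\left(p,N \right)} = - 5 N - 3 = -3 - 5 N$)
$Q{\left(u \right)} = 108$ ($Q{\left(u \right)} = 7 + \left(189 - 88\right) = 7 + 101 = 108$)
$\frac{Q{\left(- \frac{459}{211} - \frac{63}{-110} \right)}}{670018} = \frac{108}{670018} = 108 \cdot \frac{1}{670018} = \frac{54}{335009}$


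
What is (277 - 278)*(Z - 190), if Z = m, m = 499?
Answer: -309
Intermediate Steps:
Z = 499
(277 - 278)*(Z - 190) = (277 - 278)*(499 - 190) = -1*309 = -309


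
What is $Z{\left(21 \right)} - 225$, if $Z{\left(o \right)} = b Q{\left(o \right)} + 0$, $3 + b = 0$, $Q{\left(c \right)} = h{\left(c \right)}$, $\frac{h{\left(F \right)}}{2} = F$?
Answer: $-351$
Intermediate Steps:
$h{\left(F \right)} = 2 F$
$Q{\left(c \right)} = 2 c$
$b = -3$ ($b = -3 + 0 = -3$)
$Z{\left(o \right)} = - 6 o$ ($Z{\left(o \right)} = - 3 \cdot 2 o + 0 = - 6 o + 0 = - 6 o$)
$Z{\left(21 \right)} - 225 = \left(-6\right) 21 - 225 = -126 - 225 = -351$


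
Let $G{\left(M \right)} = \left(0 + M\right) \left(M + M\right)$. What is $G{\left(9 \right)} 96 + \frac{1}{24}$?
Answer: $\frac{373249}{24} \approx 15552.0$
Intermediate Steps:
$G{\left(M \right)} = 2 M^{2}$ ($G{\left(M \right)} = M 2 M = 2 M^{2}$)
$G{\left(9 \right)} 96 + \frac{1}{24} = 2 \cdot 9^{2} \cdot 96 + \frac{1}{24} = 2 \cdot 81 \cdot 96 + \frac{1}{24} = 162 \cdot 96 + \frac{1}{24} = 15552 + \frac{1}{24} = \frac{373249}{24}$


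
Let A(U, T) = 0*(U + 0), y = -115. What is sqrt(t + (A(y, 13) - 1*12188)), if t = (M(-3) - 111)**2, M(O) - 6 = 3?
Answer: 2*I*sqrt(446) ≈ 42.237*I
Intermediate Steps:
M(O) = 9 (M(O) = 6 + 3 = 9)
A(U, T) = 0 (A(U, T) = 0*U = 0)
t = 10404 (t = (9 - 111)**2 = (-102)**2 = 10404)
sqrt(t + (A(y, 13) - 1*12188)) = sqrt(10404 + (0 - 1*12188)) = sqrt(10404 + (0 - 12188)) = sqrt(10404 - 12188) = sqrt(-1784) = 2*I*sqrt(446)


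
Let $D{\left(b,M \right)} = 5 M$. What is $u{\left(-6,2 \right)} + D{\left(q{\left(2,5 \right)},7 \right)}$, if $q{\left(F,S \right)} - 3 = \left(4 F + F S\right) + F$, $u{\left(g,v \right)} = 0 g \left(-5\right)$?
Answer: $35$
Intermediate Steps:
$u{\left(g,v \right)} = 0$ ($u{\left(g,v \right)} = 0 \left(-5\right) = 0$)
$q{\left(F,S \right)} = 3 + 5 F + F S$ ($q{\left(F,S \right)} = 3 + \left(\left(4 F + F S\right) + F\right) = 3 + \left(5 F + F S\right) = 3 + 5 F + F S$)
$u{\left(-6,2 \right)} + D{\left(q{\left(2,5 \right)},7 \right)} = 0 + 5 \cdot 7 = 0 + 35 = 35$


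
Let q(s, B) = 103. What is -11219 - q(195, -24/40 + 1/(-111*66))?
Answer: -11322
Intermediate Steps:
-11219 - q(195, -24/40 + 1/(-111*66)) = -11219 - 1*103 = -11219 - 103 = -11322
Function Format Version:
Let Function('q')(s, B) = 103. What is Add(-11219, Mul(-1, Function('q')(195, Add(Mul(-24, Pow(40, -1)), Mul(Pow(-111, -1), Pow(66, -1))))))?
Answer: -11322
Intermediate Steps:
Add(-11219, Mul(-1, Function('q')(195, Add(Mul(-24, Pow(40, -1)), Mul(Pow(-111, -1), Pow(66, -1)))))) = Add(-11219, Mul(-1, 103)) = Add(-11219, -103) = -11322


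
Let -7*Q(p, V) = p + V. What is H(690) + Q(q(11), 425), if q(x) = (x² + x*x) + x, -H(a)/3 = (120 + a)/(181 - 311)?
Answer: -7113/91 ≈ -78.165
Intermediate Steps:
H(a) = 36/13 + 3*a/130 (H(a) = -3*(120 + a)/(181 - 311) = -3*(120 + a)/(-130) = -3*(120 + a)*(-1)/130 = -3*(-12/13 - a/130) = 36/13 + 3*a/130)
q(x) = x + 2*x² (q(x) = (x² + x²) + x = 2*x² + x = x + 2*x²)
Q(p, V) = -V/7 - p/7 (Q(p, V) = -(p + V)/7 = -(V + p)/7 = -V/7 - p/7)
H(690) + Q(q(11), 425) = (36/13 + (3/130)*690) + (-⅐*425 - 11*(1 + 2*11)/7) = (36/13 + 207/13) + (-425/7 - 11*(1 + 22)/7) = 243/13 + (-425/7 - 11*23/7) = 243/13 + (-425/7 - ⅐*253) = 243/13 + (-425/7 - 253/7) = 243/13 - 678/7 = -7113/91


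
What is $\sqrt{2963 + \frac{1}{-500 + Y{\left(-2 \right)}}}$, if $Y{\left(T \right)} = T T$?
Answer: $\frac{\sqrt{45559057}}{124} \approx 54.433$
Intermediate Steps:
$Y{\left(T \right)} = T^{2}$
$\sqrt{2963 + \frac{1}{-500 + Y{\left(-2 \right)}}} = \sqrt{2963 + \frac{1}{-500 + \left(-2\right)^{2}}} = \sqrt{2963 + \frac{1}{-500 + 4}} = \sqrt{2963 + \frac{1}{-496}} = \sqrt{2963 - \frac{1}{496}} = \sqrt{\frac{1469647}{496}} = \frac{\sqrt{45559057}}{124}$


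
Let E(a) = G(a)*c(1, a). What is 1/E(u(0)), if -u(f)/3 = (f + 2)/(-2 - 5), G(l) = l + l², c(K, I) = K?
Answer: 49/78 ≈ 0.62821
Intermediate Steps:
u(f) = 6/7 + 3*f/7 (u(f) = -3*(f + 2)/(-2 - 5) = -3*(2 + f)/(-7) = -3*(2 + f)*(-1)/7 = -3*(-2/7 - f/7) = 6/7 + 3*f/7)
E(a) = a*(1 + a) (E(a) = (a*(1 + a))*1 = a*(1 + a))
1/E(u(0)) = 1/((6/7 + (3/7)*0)*(1 + (6/7 + (3/7)*0))) = 1/((6/7 + 0)*(1 + (6/7 + 0))) = 1/(6*(1 + 6/7)/7) = 1/((6/7)*(13/7)) = 1/(78/49) = 49/78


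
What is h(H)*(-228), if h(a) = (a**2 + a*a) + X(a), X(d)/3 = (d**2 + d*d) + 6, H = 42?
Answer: -3221640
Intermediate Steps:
X(d) = 18 + 6*d**2 (X(d) = 3*((d**2 + d*d) + 6) = 3*((d**2 + d**2) + 6) = 3*(2*d**2 + 6) = 3*(6 + 2*d**2) = 18 + 6*d**2)
h(a) = 18 + 8*a**2 (h(a) = (a**2 + a*a) + (18 + 6*a**2) = (a**2 + a**2) + (18 + 6*a**2) = 2*a**2 + (18 + 6*a**2) = 18 + 8*a**2)
h(H)*(-228) = (18 + 8*42**2)*(-228) = (18 + 8*1764)*(-228) = (18 + 14112)*(-228) = 14130*(-228) = -3221640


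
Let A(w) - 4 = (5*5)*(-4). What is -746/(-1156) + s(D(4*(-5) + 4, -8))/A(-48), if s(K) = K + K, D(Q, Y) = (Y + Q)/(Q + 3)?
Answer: 2280/3757 ≈ 0.60687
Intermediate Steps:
D(Q, Y) = (Q + Y)/(3 + Q)
A(w) = -96 (A(w) = 4 + (5*5)*(-4) = 4 + 25*(-4) = 4 - 100 = -96)
s(K) = 2*K
-746/(-1156) + s(D(4*(-5) + 4, -8))/A(-48) = -746/(-1156) + (2*(((4*(-5) + 4) - 8)/(3 + (4*(-5) + 4))))/(-96) = -746*(-1/1156) + (2*(((-20 + 4) - 8)/(3 + (-20 + 4))))*(-1/96) = 373/578 + (2*((-16 - 8)/(3 - 16)))*(-1/96) = 373/578 + (2*(-24/(-13)))*(-1/96) = 373/578 + (2*(-1/13*(-24)))*(-1/96) = 373/578 + (2*(24/13))*(-1/96) = 373/578 + (48/13)*(-1/96) = 373/578 - 1/26 = 2280/3757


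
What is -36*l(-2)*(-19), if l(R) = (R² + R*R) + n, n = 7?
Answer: 10260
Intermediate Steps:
l(R) = 7 + 2*R² (l(R) = (R² + R*R) + 7 = (R² + R²) + 7 = 2*R² + 7 = 7 + 2*R²)
-36*l(-2)*(-19) = -36*(7 + 2*(-2)²)*(-19) = -36*(7 + 2*4)*(-19) = -36*(7 + 8)*(-19) = -36*15*(-19) = -540*(-19) = 10260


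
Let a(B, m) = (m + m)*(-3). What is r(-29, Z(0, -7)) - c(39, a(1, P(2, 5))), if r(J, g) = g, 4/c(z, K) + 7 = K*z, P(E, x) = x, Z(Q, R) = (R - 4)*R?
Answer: 90633/1177 ≈ 77.003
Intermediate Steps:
Z(Q, R) = R*(-4 + R) (Z(Q, R) = (-4 + R)*R = R*(-4 + R))
a(B, m) = -6*m (a(B, m) = (2*m)*(-3) = -6*m)
c(z, K) = 4/(-7 + K*z)
r(-29, Z(0, -7)) - c(39, a(1, P(2, 5))) = -7*(-4 - 7) - 4/(-7 - 6*5*39) = -7*(-11) - 4/(-7 - 30*39) = 77 - 4/(-7 - 1170) = 77 - 4/(-1177) = 77 - 4*(-1)/1177 = 77 - 1*(-4/1177) = 77 + 4/1177 = 90633/1177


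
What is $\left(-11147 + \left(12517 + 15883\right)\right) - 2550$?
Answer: $14703$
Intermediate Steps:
$\left(-11147 + \left(12517 + 15883\right)\right) - 2550 = \left(-11147 + 28400\right) - 2550 = 17253 - 2550 = 14703$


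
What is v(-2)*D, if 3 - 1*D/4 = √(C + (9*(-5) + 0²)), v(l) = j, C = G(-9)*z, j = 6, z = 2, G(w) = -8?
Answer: 72 - 24*I*√61 ≈ 72.0 - 187.45*I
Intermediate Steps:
C = -16 (C = -8*2 = -16)
v(l) = 6
D = 12 - 4*I*√61 (D = 12 - 4*√(-16 + (9*(-5) + 0²)) = 12 - 4*√(-16 + (-45 + 0)) = 12 - 4*√(-16 - 45) = 12 - 4*I*√61 ≈ 12.0 - 31.241*I)
v(-2)*D = 6*(12 - 4*I*√61) = 72 - 24*I*√61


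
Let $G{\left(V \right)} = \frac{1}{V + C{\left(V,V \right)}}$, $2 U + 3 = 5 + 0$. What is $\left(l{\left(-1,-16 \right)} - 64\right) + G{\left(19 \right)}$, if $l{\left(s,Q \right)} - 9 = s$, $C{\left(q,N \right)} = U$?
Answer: $- \frac{1119}{20} \approx -55.95$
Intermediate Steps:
$U = 1$ ($U = - \frac{3}{2} + \frac{5 + 0}{2} = - \frac{3}{2} + \frac{1}{2} \cdot 5 = - \frac{3}{2} + \frac{5}{2} = 1$)
$C{\left(q,N \right)} = 1$
$l{\left(s,Q \right)} = 9 + s$
$G{\left(V \right)} = \frac{1}{1 + V}$ ($G{\left(V \right)} = \frac{1}{V + 1} = \frac{1}{1 + V}$)
$\left(l{\left(-1,-16 \right)} - 64\right) + G{\left(19 \right)} = \left(\left(9 - 1\right) - 64\right) + \frac{1}{1 + 19} = \left(8 - 64\right) + \frac{1}{20} = -56 + \frac{1}{20} = - \frac{1119}{20}$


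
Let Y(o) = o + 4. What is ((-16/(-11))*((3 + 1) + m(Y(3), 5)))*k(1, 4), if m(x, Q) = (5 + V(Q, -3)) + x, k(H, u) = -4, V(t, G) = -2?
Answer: -896/11 ≈ -81.455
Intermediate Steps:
Y(o) = 4 + o
m(x, Q) = 3 + x (m(x, Q) = (5 - 2) + x = 3 + x)
((-16/(-11))*((3 + 1) + m(Y(3), 5)))*k(1, 4) = ((-16/(-11))*((3 + 1) + (3 + (4 + 3))))*(-4) = ((-16*(-1/11))*(4 + (3 + 7)))*(-4) = (16*(4 + 10)/11)*(-4) = ((16/11)*14)*(-4) = (224/11)*(-4) = -896/11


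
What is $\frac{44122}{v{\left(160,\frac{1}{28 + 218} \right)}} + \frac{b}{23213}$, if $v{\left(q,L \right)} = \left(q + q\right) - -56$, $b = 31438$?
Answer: $\frac{518012337}{4364044} \approx 118.7$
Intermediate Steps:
$v{\left(q,L \right)} = 56 + 2 q$ ($v{\left(q,L \right)} = 2 q + 56 = 56 + 2 q$)
$\frac{44122}{v{\left(160,\frac{1}{28 + 218} \right)}} + \frac{b}{23213} = \frac{44122}{56 + 2 \cdot 160} + \frac{31438}{23213} = \frac{44122}{56 + 320} + 31438 \cdot \frac{1}{23213} = \frac{44122}{376} + \frac{31438}{23213} = 44122 \cdot \frac{1}{376} + \frac{31438}{23213} = \frac{22061}{188} + \frac{31438}{23213} = \frac{518012337}{4364044}$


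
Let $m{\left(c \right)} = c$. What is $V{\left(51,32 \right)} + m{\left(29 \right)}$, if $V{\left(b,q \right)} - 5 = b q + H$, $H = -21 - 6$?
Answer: $1639$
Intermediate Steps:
$H = -27$ ($H = -21 - 6 = -27$)
$V{\left(b,q \right)} = -22 + b q$ ($V{\left(b,q \right)} = 5 + \left(b q - 27\right) = 5 + \left(-27 + b q\right) = -22 + b q$)
$V{\left(51,32 \right)} + m{\left(29 \right)} = \left(-22 + 51 \cdot 32\right) + 29 = \left(-22 + 1632\right) + 29 = 1610 + 29 = 1639$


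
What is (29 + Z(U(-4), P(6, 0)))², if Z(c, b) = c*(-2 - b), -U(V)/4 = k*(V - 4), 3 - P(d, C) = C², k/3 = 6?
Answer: 8128201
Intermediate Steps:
k = 18 (k = 3*6 = 18)
P(d, C) = 3 - C²
U(V) = 288 - 72*V (U(V) = -72*(V - 4) = -72*(-4 + V) = -4*(-72 + 18*V) = 288 - 72*V)
(29 + Z(U(-4), P(6, 0)))² = (29 - (288 - 72*(-4))*(2 + (3 - 1*0²)))² = (29 - (288 + 288)*(2 + (3 - 1*0)))² = (29 - 1*576*(2 + (3 + 0)))² = (29 - 1*576*(2 + 3))² = (29 - 1*576*5)² = (29 - 2880)² = (-2851)² = 8128201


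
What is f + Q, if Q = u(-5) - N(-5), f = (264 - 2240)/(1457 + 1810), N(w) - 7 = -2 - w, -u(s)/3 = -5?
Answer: 14359/3267 ≈ 4.3952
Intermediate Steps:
u(s) = 15 (u(s) = -3*(-5) = 15)
N(w) = 5 - w (N(w) = 7 + (-2 - w) = 5 - w)
f = -1976/3267 ≈ -0.60484
Q = 5 (Q = 15 - (5 - 1*(-5)) = 15 - (5 + 5) = 15 - 1*10 = 15 - 10 = 5)
f + Q = -1976/3267 + 5 = 14359/3267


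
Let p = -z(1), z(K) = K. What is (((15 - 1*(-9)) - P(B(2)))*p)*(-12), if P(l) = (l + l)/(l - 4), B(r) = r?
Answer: 312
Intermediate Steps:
P(l) = 2*l/(-4 + l) (P(l) = (2*l)/(-4 + l) = 2*l/(-4 + l))
p = -1 (p = -1*1 = -1)
(((15 - 1*(-9)) - P(B(2)))*p)*(-12) = (((15 - 1*(-9)) - 2*2/(-4 + 2))*(-1))*(-12) = (((15 + 9) - 2*2/(-2))*(-1))*(-12) = ((24 - 2*2*(-1)/2)*(-1))*(-12) = ((24 - 1*(-2))*(-1))*(-12) = ((24 + 2)*(-1))*(-12) = (26*(-1))*(-12) = -26*(-12) = 312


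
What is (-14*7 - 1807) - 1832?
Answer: -3737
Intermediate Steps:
(-14*7 - 1807) - 1832 = (-7*14 - 1807) - 1832 = (-98 - 1807) - 1832 = -1905 - 1832 = -3737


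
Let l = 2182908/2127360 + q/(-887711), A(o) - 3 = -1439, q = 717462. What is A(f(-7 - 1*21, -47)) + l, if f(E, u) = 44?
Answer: -225953920173941/157373406080 ≈ -1435.8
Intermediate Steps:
A(o) = -1436 (A(o) = 3 - 1439 = -1436)
l = 34290956939/157373406080 (l = 2182908/2127360 + 717462/(-887711) = 2182908*(1/2127360) + 717462*(-1/887711) = 181909/177280 - 717462/887711 = 34290956939/157373406080 ≈ 0.21790)
A(f(-7 - 1*21, -47)) + l = -1436 + 34290956939/157373406080 = -225953920173941/157373406080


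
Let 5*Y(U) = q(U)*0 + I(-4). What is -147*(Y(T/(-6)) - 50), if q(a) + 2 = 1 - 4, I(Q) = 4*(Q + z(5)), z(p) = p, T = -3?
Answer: 36162/5 ≈ 7232.4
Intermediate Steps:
I(Q) = 20 + 4*Q (I(Q) = 4*(Q + 5) = 4*(5 + Q) = 20 + 4*Q)
q(a) = -5 (q(a) = -2 + (1 - 4) = -2 - 3 = -5)
Y(U) = ⅘ (Y(U) = (-5*0 + (20 + 4*(-4)))/5 = (0 + (20 - 16))/5 = (0 + 4)/5 = (⅕)*4 = ⅘)
-147*(Y(T/(-6)) - 50) = -147*(⅘ - 50) = -147*(-246/5) = 36162/5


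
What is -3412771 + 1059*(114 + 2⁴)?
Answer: -3275101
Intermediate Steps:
-3412771 + 1059*(114 + 2⁴) = -3412771 + 1059*(114 + 16) = -3412771 + 1059*130 = -3412771 + 137670 = -3275101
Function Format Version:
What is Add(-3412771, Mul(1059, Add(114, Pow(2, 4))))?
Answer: -3275101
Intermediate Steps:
Add(-3412771, Mul(1059, Add(114, Pow(2, 4)))) = Add(-3412771, Mul(1059, Add(114, 16))) = Add(-3412771, Mul(1059, 130)) = Add(-3412771, 137670) = -3275101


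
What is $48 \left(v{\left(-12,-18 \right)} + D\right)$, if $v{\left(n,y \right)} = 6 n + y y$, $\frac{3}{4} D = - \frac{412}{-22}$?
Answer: $\frac{146240}{11} \approx 13295.0$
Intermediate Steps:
$D = \frac{824}{33}$ ($D = \frac{4 \left(- \frac{412}{-22}\right)}{3} = \frac{4 \left(\left(-412\right) \left(- \frac{1}{22}\right)\right)}{3} = \frac{4}{3} \cdot \frac{206}{11} = \frac{824}{33} \approx 24.97$)
$v{\left(n,y \right)} = y^{2} + 6 n$ ($v{\left(n,y \right)} = 6 n + y^{2} = y^{2} + 6 n$)
$48 \left(v{\left(-12,-18 \right)} + D\right) = 48 \left(\left(\left(-18\right)^{2} + 6 \left(-12\right)\right) + \frac{824}{33}\right) = 48 \left(\left(324 - 72\right) + \frac{824}{33}\right) = 48 \left(252 + \frac{824}{33}\right) = 48 \cdot \frac{9140}{33} = \frac{146240}{11}$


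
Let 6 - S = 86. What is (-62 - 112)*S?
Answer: 13920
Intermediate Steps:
S = -80 (S = 6 - 1*86 = 6 - 86 = -80)
(-62 - 112)*S = (-62 - 112)*(-80) = -174*(-80) = 13920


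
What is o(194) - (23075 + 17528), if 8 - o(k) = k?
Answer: -40789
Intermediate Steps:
o(k) = 8 - k
o(194) - (23075 + 17528) = (8 - 1*194) - (23075 + 17528) = (8 - 194) - 1*40603 = -186 - 40603 = -40789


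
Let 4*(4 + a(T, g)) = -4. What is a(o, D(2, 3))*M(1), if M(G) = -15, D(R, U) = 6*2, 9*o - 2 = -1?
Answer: 75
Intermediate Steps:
o = ⅑ (o = 2/9 + (⅑)*(-1) = 2/9 - ⅑ = ⅑ ≈ 0.11111)
D(R, U) = 12
a(T, g) = -5 (a(T, g) = -4 + (¼)*(-4) = -4 - 1 = -5)
a(o, D(2, 3))*M(1) = -5*(-15) = 75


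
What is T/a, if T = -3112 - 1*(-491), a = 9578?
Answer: -2621/9578 ≈ -0.27365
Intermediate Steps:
T = -2621 (T = -3112 + 491 = -2621)
T/a = -2621/9578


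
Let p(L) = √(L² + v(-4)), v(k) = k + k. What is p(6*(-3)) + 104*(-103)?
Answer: -10712 + 2*√79 ≈ -10694.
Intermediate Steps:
v(k) = 2*k
p(L) = √(-8 + L²) (p(L) = √(L² + 2*(-4)) = √(L² - 8) = √(-8 + L²))
p(6*(-3)) + 104*(-103) = √(-8 + (6*(-3))²) + 104*(-103) = √(-8 + (-18)²) - 10712 = √(-8 + 324) - 10712 = √316 - 10712 = 2*√79 - 10712 = -10712 + 2*√79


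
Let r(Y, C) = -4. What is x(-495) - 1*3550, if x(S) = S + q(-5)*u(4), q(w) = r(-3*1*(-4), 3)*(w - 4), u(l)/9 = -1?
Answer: -4369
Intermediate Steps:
u(l) = -9 (u(l) = 9*(-1) = -9)
q(w) = 16 - 4*w (q(w) = -4*(w - 4) = -4*(-4 + w) = 16 - 4*w)
x(S) = -324 + S (x(S) = S + (16 - 4*(-5))*(-9) = S + (16 + 20)*(-9) = S + 36*(-9) = S - 324 = -324 + S)
x(-495) - 1*3550 = (-324 - 495) - 1*3550 = -819 - 3550 = -4369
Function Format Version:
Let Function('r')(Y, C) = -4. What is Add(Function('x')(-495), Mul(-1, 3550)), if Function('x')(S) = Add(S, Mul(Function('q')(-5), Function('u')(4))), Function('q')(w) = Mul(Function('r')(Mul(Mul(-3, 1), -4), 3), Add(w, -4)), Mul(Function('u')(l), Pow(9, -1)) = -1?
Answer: -4369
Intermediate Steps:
Function('u')(l) = -9 (Function('u')(l) = Mul(9, -1) = -9)
Function('q')(w) = Add(16, Mul(-4, w)) (Function('q')(w) = Mul(-4, Add(w, -4)) = Mul(-4, Add(-4, w)) = Add(16, Mul(-4, w)))
Function('x')(S) = Add(-324, S) (Function('x')(S) = Add(S, Mul(Add(16, Mul(-4, -5)), -9)) = Add(S, Mul(Add(16, 20), -9)) = Add(S, Mul(36, -9)) = Add(S, -324) = Add(-324, S))
Add(Function('x')(-495), Mul(-1, 3550)) = Add(Add(-324, -495), Mul(-1, 3550)) = Add(-819, -3550) = -4369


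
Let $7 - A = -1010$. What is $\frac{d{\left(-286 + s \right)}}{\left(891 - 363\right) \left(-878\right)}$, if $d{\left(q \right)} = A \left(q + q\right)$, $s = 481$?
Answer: $- \frac{66105}{77264} \approx -0.85557$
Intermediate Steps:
$A = 1017$ ($A = 7 - -1010 = 7 + 1010 = 1017$)
$d{\left(q \right)} = 2034 q$ ($d{\left(q \right)} = 1017 \left(q + q\right) = 1017 \cdot 2 q = 2034 q$)
$\frac{d{\left(-286 + s \right)}}{\left(891 - 363\right) \left(-878\right)} = \frac{2034 \left(-286 + 481\right)}{\left(891 - 363\right) \left(-878\right)} = \frac{2034 \cdot 195}{528 \left(-878\right)} = \frac{396630}{-463584} = 396630 \left(- \frac{1}{463584}\right) = - \frac{66105}{77264}$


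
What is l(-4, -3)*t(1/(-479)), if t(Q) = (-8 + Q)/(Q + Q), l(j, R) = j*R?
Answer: 22998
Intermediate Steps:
l(j, R) = R*j
t(Q) = (-8 + Q)/(2*Q) (t(Q) = (-8 + Q)/((2*Q)) = (-8 + Q)*(1/(2*Q)) = (-8 + Q)/(2*Q))
l(-4, -3)*t(1/(-479)) = (-3*(-4))*((-8 + 1/(-479))/(2*(1/(-479)))) = 12*((-8 - 1/479)/(2*(-1/479))) = 12*((1/2)*(-479)*(-3833/479)) = 12*(3833/2) = 22998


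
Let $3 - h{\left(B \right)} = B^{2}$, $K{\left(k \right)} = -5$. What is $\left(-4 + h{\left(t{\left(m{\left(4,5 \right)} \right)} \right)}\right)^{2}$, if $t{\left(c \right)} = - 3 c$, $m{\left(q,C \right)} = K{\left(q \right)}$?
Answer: $51076$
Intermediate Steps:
$m{\left(q,C \right)} = -5$
$h{\left(B \right)} = 3 - B^{2}$
$\left(-4 + h{\left(t{\left(m{\left(4,5 \right)} \right)} \right)}\right)^{2} = \left(-4 + \left(3 - \left(\left(-3\right) \left(-5\right)\right)^{2}\right)\right)^{2} = \left(-4 + \left(3 - 15^{2}\right)\right)^{2} = \left(-4 + \left(3 - 225\right)\right)^{2} = \left(-4 - 222\right)^{2} = \left(-226\right)^{2} = 51076$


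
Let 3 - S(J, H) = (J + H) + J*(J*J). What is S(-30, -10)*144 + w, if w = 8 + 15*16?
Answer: 3894440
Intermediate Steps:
w = 248 (w = 8 + 240 = 248)
S(J, H) = 3 - H - J - J**3 (S(J, H) = 3 - ((J + H) + J*(J*J)) = 3 - ((H + J) + J*J**2) = 3 - ((H + J) + J**3) = 3 - (H + J + J**3) = 3 + (-H - J - J**3) = 3 - H - J - J**3)
S(-30, -10)*144 + w = (3 - 1*(-10) - 1*(-30) - 1*(-30)**3)*144 + 248 = (3 + 10 + 30 - 1*(-27000))*144 + 248 = (3 + 10 + 30 + 27000)*144 + 248 = 27043*144 + 248 = 3894192 + 248 = 3894440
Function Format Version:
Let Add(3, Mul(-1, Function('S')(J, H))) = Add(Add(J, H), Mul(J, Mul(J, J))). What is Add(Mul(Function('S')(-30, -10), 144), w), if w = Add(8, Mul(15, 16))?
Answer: 3894440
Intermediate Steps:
w = 248 (w = Add(8, 240) = 248)
Function('S')(J, H) = Add(3, Mul(-1, H), Mul(-1, J), Mul(-1, Pow(J, 3))) (Function('S')(J, H) = Add(3, Mul(-1, Add(Add(J, H), Mul(J, Mul(J, J))))) = Add(3, Mul(-1, Add(Add(H, J), Mul(J, Pow(J, 2))))) = Add(3, Mul(-1, Add(Add(H, J), Pow(J, 3)))) = Add(3, Mul(-1, Add(H, J, Pow(J, 3)))) = Add(3, Add(Mul(-1, H), Mul(-1, J), Mul(-1, Pow(J, 3)))) = Add(3, Mul(-1, H), Mul(-1, J), Mul(-1, Pow(J, 3))))
Add(Mul(Function('S')(-30, -10), 144), w) = Add(Mul(Add(3, Mul(-1, -10), Mul(-1, -30), Mul(-1, Pow(-30, 3))), 144), 248) = Add(Mul(Add(3, 10, 30, Mul(-1, -27000)), 144), 248) = Add(Mul(Add(3, 10, 30, 27000), 144), 248) = Add(Mul(27043, 144), 248) = Add(3894192, 248) = 3894440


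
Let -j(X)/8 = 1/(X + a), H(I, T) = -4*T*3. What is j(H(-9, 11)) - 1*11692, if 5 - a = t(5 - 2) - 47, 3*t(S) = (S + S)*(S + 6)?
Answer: -572904/49 ≈ -11692.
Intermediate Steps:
t(S) = 2*S*(6 + S)/3 (t(S) = ((S + S)*(S + 6))/3 = ((2*S)*(6 + S))/3 = (2*S*(6 + S))/3 = 2*S*(6 + S)/3)
a = 34 (a = 5 - (2*(5 - 2)*(6 + (5 - 2))/3 - 47) = 5 - ((2/3)*3*(6 + 3) - 47) = 5 - ((2/3)*3*9 - 47) = 5 - (18 - 47) = 5 - 1*(-29) = 5 + 29 = 34)
H(I, T) = -12*T
j(X) = -8/(34 + X) (j(X) = -8/(X + 34) = -8/(34 + X))
j(H(-9, 11)) - 1*11692 = -8/(34 - 12*11) - 1*11692 = -8/(34 - 132) - 11692 = -8/(-98) - 11692 = -8*(-1/98) - 11692 = 4/49 - 11692 = -572904/49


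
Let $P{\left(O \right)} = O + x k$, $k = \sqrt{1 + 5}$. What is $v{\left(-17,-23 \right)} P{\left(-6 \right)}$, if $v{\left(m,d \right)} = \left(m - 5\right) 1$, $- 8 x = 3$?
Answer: $132 + \frac{33 \sqrt{6}}{4} \approx 152.21$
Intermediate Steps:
$x = - \frac{3}{8}$ ($x = \left(- \frac{1}{8}\right) 3 = - \frac{3}{8} \approx -0.375$)
$v{\left(m,d \right)} = -5 + m$ ($v{\left(m,d \right)} = \left(-5 + m\right) 1 = -5 + m$)
$k = \sqrt{6} \approx 2.4495$
$P{\left(O \right)} = O - \frac{3 \sqrt{6}}{8}$
$v{\left(-17,-23 \right)} P{\left(-6 \right)} = \left(-5 - 17\right) \left(-6 - \frac{3 \sqrt{6}}{8}\right) = - 22 \left(-6 - \frac{3 \sqrt{6}}{8}\right) = 132 + \frac{33 \sqrt{6}}{4}$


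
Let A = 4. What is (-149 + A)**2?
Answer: 21025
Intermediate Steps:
(-149 + A)**2 = (-149 + 4)**2 = (-145)**2 = 21025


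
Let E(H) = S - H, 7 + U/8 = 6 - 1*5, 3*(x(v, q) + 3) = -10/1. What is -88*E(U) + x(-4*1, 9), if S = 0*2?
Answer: -12691/3 ≈ -4230.3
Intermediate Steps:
x(v, q) = -19/3 (x(v, q) = -3 + (-10/1)/3 = -3 + (-10*1)/3 = -3 + (⅓)*(-10) = -3 - 10/3 = -19/3)
S = 0
U = -48 (U = -56 + 8*(6 - 1*5) = -56 + 8*(6 - 5) = -56 + 8*1 = -56 + 8 = -48)
E(H) = -H (E(H) = 0 - H = -H)
-88*E(U) + x(-4*1, 9) = -(-88)*(-48) - 19/3 = -88*48 - 19/3 = -4224 - 19/3 = -12691/3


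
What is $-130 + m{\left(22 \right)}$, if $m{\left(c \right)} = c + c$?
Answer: $-86$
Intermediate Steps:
$m{\left(c \right)} = 2 c$
$-130 + m{\left(22 \right)} = -130 + 2 \cdot 22 = -130 + 44 = -86$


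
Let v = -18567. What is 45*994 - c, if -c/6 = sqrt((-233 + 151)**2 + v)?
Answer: 44730 + 6*I*sqrt(11843) ≈ 44730.0 + 652.95*I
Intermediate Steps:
c = -6*I*sqrt(11843) (c = -6*sqrt((-233 + 151)**2 - 18567) = -6*sqrt((-82)**2 - 18567) = -6*sqrt(6724 - 18567) = -6*I*sqrt(11843) ≈ -652.95*I)
45*994 - c = 45*994 - (-6)*I*sqrt(11843) = 44730 + 6*I*sqrt(11843)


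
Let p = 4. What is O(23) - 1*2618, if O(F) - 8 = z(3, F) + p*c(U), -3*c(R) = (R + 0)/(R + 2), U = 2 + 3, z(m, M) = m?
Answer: -54767/21 ≈ -2608.0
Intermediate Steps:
U = 5
c(R) = -R/(3*(2 + R)) (c(R) = -(R + 0)/(3*(R + 2)) = -R/(3*(2 + R)))
O(F) = 211/21 (O(F) = 8 + (3 + 4*(-1*5/(6 + 3*5))) = 8 + (3 + 4*(-1*5/(6 + 15))) = 8 + (3 + 4*(-1*5/21)) = 8 + (3 + 4*(-1*5*1/21)) = 8 + (3 + 4*(-5/21)) = 8 + (3 - 20/21) = 8 + 43/21 = 211/21)
O(23) - 1*2618 = 211/21 - 1*2618 = 211/21 - 2618 = -54767/21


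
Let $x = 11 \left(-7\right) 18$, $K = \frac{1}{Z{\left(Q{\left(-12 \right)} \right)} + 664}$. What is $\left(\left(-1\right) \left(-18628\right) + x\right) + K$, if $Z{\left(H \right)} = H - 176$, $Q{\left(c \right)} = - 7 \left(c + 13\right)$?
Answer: $\frac{8293403}{481} \approx 17242.0$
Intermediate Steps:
$Q{\left(c \right)} = -91 - 7 c$ ($Q{\left(c \right)} = - 7 \left(13 + c\right) = -91 - 7 c$)
$Z{\left(H \right)} = -176 + H$
$K = \frac{1}{481}$ ($K = \frac{1}{\left(-176 - 7\right) + 664} = \frac{1}{-183 + 664} = \frac{1}{481} \approx 0.002079$)
$x = -1386$ ($x = \left(-77\right) 18 = -1386$)
$\left(\left(-1\right) \left(-18628\right) + x\right) + K = \left(\left(-1\right) \left(-18628\right) - 1386\right) + \frac{1}{481} = \left(18628 - 1386\right) + \frac{1}{481} = 17242 + \frac{1}{481} = \frac{8293403}{481}$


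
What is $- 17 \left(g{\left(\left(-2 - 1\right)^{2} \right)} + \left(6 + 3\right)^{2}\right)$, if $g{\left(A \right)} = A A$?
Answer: $-2754$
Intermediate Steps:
$g{\left(A \right)} = A^{2}$
$- 17 \left(g{\left(\left(-2 - 1\right)^{2} \right)} + \left(6 + 3\right)^{2}\right) = - 17 \left(\left(\left(-2 - 1\right)^{2}\right)^{2} + \left(6 + 3\right)^{2}\right) = - 17 \left(\left(\left(-3\right)^{2}\right)^{2} + 9^{2}\right) = - 17 \left(9^{2} + 81\right) = - 17 \left(81 + 81\right) = \left(-17\right) 162 = -2754$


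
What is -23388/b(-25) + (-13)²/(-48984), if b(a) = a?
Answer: 88125659/94200 ≈ 935.52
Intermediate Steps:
-23388/b(-25) + (-13)²/(-48984) = -23388/(-25) + (-13)²/(-48984) = -23388*(-1/25) + 169*(-1/48984) = 23388/25 - 13/3768 = 88125659/94200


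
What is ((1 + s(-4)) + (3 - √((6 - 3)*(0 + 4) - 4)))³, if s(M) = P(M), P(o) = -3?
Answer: 25 - 22*√2 ≈ -6.1127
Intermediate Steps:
s(M) = -3
((1 + s(-4)) + (3 - √((6 - 3)*(0 + 4) - 4)))³ = ((1 - 3) + (3 - √((6 - 3)*(0 + 4) - 4)))³ = (-2 + (3 - √(3*4 - 4)))³ = (-2 + (3 - √(12 - 4)))³ = (-2 + (3 - √8))³ = (-2 + (3 - 2*√2))³ = (1 - 2*√2)³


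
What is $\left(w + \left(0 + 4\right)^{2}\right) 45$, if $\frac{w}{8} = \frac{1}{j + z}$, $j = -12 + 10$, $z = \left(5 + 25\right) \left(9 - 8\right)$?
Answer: $\frac{5130}{7} \approx 732.86$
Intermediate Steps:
$z = 30$ ($z = 30 \cdot 1 = 30$)
$j = -2$
$w = \frac{2}{7}$ ($w = \frac{8}{-2 + 30} = \frac{8}{28} = 8 \cdot \frac{1}{28} = \frac{2}{7} \approx 0.28571$)
$\left(w + \left(0 + 4\right)^{2}\right) 45 = \left(\frac{2}{7} + \left(0 + 4\right)^{2}\right) 45 = \left(\frac{2}{7} + 4^{2}\right) 45 = \left(\frac{2}{7} + 16\right) 45 = \frac{114}{7} \cdot 45 = \frac{5130}{7}$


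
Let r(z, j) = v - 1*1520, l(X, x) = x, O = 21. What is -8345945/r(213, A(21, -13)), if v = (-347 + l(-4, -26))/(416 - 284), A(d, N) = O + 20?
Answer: 1101664740/201013 ≈ 5480.6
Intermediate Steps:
A(d, N) = 41 (A(d, N) = 21 + 20 = 41)
v = -373/132 (v = (-347 - 26)/(416 - 284) = -373/132 ≈ -2.8258)
r(z, j) = -201013/132 (r(z, j) = -373/132 - 1*1520 = -373/132 - 1520 = -201013/132)
-8345945/r(213, A(21, -13)) = -8345945/(-201013/132) = -8345945*(-132/201013) = 1101664740/201013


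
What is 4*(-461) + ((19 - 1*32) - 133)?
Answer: -1990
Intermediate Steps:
4*(-461) + ((19 - 1*32) - 133) = -1844 + ((19 - 32) - 133) = -1844 + (-13 - 133) = -1844 - 146 = -1990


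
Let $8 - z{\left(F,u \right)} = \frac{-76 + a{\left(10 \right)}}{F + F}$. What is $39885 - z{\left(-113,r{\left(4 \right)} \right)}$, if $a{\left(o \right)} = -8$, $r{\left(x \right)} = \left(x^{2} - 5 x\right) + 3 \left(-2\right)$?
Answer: $\frac{4506143}{113} \approx 39877.0$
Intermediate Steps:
$r{\left(x \right)} = -6 + x^{2} - 5 x$ ($r{\left(x \right)} = \left(x^{2} - 5 x\right) - 6 = -6 + x^{2} - 5 x$)
$z{\left(F,u \right)} = 8 + \frac{42}{F}$ ($z{\left(F,u \right)} = 8 - \frac{-76 - 8}{F + F} = 8 - - \frac{84}{2 F} = 8 - - 84 \frac{1}{2 F} = 8 - - \frac{42}{F} = 8 + \frac{42}{F}$)
$39885 - z{\left(-113,r{\left(4 \right)} \right)} = 39885 - \left(8 + \frac{42}{-113}\right) = 39885 - \left(8 + 42 \left(- \frac{1}{113}\right)\right) = 39885 - \left(8 - \frac{42}{113}\right) = 39885 - \frac{862}{113} = \frac{4506143}{113}$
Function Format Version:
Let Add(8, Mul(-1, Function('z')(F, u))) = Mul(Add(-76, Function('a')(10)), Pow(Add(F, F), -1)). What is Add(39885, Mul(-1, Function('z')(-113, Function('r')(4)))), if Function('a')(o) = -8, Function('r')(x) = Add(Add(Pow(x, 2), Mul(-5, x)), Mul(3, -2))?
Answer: Rational(4506143, 113) ≈ 39877.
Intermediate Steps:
Function('r')(x) = Add(-6, Pow(x, 2), Mul(-5, x)) (Function('r')(x) = Add(Add(Pow(x, 2), Mul(-5, x)), -6) = Add(-6, Pow(x, 2), Mul(-5, x)))
Function('z')(F, u) = Add(8, Mul(42, Pow(F, -1))) (Function('z')(F, u) = Add(8, Mul(-1, Mul(Add(-76, -8), Pow(Add(F, F), -1)))) = Add(8, Mul(-1, Mul(-84, Pow(Mul(2, F), -1)))) = Add(8, Mul(-1, Mul(-84, Mul(Rational(1, 2), Pow(F, -1))))) = Add(8, Mul(-1, Mul(-42, Pow(F, -1)))) = Add(8, Mul(42, Pow(F, -1))))
Add(39885, Mul(-1, Function('z')(-113, Function('r')(4)))) = Add(39885, Mul(-1, Add(8, Mul(42, Pow(-113, -1))))) = Add(39885, Mul(-1, Add(8, Mul(42, Rational(-1, 113))))) = Add(39885, Mul(-1, Add(8, Rational(-42, 113)))) = Add(39885, Mul(-1, Rational(862, 113))) = Add(39885, Rational(-862, 113)) = Rational(4506143, 113)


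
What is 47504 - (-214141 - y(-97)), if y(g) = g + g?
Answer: 261451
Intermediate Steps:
y(g) = 2*g
47504 - (-214141 - y(-97)) = 47504 - (-214141 - 2*(-97)) = 47504 - (-214141 - 1*(-194)) = 47504 - (-214141 + 194) = 47504 - 1*(-213947) = 47504 + 213947 = 261451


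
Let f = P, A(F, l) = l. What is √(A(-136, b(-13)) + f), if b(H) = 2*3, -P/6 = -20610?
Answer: √123666 ≈ 351.66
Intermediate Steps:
P = 123660 (P = -6*(-20610) = 123660)
b(H) = 6
f = 123660
√(A(-136, b(-13)) + f) = √(6 + 123660) = √123666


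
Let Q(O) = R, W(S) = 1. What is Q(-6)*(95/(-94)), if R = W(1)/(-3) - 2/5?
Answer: 209/282 ≈ 0.74113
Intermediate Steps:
R = -11/15 (R = 1/(-3) - 2/5 = 1*(-1/3) - 2*1/5 = -1/3 - 2/5 = -11/15 ≈ -0.73333)
Q(O) = -11/15
Q(-6)*(95/(-94)) = -209/(3*(-94)) = -209*(-1)/(3*94) = -11/15*(-95/94) = 209/282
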